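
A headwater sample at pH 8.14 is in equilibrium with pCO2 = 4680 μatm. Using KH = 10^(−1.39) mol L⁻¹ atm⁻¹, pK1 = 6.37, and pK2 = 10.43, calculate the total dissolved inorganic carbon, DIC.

DIC = 11.5 mmol/L

[CO2*] = KH · pCO2 = 10^(−1.39) × 4680×10^-6 = 1.907×10^-4 mol/L
α₀ = 1/(1 + K1/[H⁺] + K1K2/[H⁺]²) = 1/(1 + 10^+1.77 + 10^-0.52) = 0.01662
DIC = [CO2*]/α₀ = 1.907×10^-4 / 0.01662 = 11.5 mmol/L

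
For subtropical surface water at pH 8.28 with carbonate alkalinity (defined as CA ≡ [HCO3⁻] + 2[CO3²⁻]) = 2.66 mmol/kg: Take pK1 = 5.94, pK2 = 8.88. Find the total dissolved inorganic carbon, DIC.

CA = [HCO3⁻] + 2[CO3²⁻] = (α₁ + 2α₂)·DIC
At pH 8.28: [H⁺]/K1 = 10^-2.34 = 0.0045709, K2/[H⁺] = 10^-0.60 = 0.25119
α₁ = 1/(1 + 0.0045709 + 0.25119) = 1/1.2558 = 0.7963; α₂ = α₁·K2/[H⁺] = 0.2000
α₁ + 2α₂ = 1.1964
DIC = CA / (α₁ + 2α₂) = 2.66 / 1.1964 = 2.22 mmol/kg

DIC = 2.22 mmol/kg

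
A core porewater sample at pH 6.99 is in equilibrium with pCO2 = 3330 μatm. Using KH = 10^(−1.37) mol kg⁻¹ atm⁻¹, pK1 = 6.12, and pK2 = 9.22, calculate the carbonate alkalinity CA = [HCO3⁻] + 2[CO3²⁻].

[CO2*] = KH · pCO2 = 10^(−1.37) × 3330×10^-6 = 1.421×10^-4 mol/kg
α₀ = 1/(1 + K1/[H⁺] + K1K2/[H⁺]²) = 1/(1 + 10^+0.87 + 10^-1.36) = 0.1182
DIC = [CO2*]/α₀ = 1.421×10^-4 / 0.1182 = 1.201 mmol/kg
CA = (α₁ + 2α₂)·DIC = (0.8766 + 2×0.005162) × 1.201 = 1.07 mmol/kg

CA = 1.07 mmol/kg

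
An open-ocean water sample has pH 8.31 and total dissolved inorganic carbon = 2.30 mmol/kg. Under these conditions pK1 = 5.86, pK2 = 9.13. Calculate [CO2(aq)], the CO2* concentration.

[CO2*] = 7.07 μmol/kg

α₀ = 1 / (1 + K1/[H⁺] + K1K2/[H⁺]²) = 1 / (1 + 10^+2.45 + 10^+1.63)
   = 1 / (1 + 281.84 + 42.658) = 1/325.50 = 0.003072
[CO2*] = α₀ × DIC = 0.003072 × 2.30 = 0.00707 mmol/kg = 7.07 μmol/kg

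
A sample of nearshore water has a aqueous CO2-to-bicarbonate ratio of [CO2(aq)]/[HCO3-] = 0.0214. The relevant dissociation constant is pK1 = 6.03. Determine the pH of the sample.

pH = 7.70

From K1 = [H⁺][HCO3-]/[CO2(aq)]:  pH = pK1 − log₁₀([CO2(aq)]/[HCO3-])
log₁₀(0.0214) = -1.670
pH = 6.03 − (-1.670) = 7.70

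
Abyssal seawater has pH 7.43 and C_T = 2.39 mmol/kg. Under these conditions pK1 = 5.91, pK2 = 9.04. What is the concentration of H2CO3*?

α₀ = 1 / (1 + K1/[H⁺] + K1K2/[H⁺]²) = 1 / (1 + 10^+1.52 + 10^-0.09)
   = 1 / (1 + 33.113 + 0.81283) = 1/34.926 = 0.02863
[CO2*] = α₀ × DIC = 0.02863 × 2.39 = 0.0684 mmol/kg

[CO2*] = 0.0684 mmol/kg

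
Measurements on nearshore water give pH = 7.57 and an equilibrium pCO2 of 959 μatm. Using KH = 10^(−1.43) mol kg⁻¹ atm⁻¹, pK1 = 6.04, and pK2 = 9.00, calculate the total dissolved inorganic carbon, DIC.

DIC = 1.29 mmol/kg

[CO2*] = KH · pCO2 = 10^(−1.43) × 959×10^-6 = 3.563×10^-5 mol/kg
α₀ = 1/(1 + K1/[H⁺] + K1K2/[H⁺]²) = 1/(1 + 10^+1.53 + 10^+0.10) = 0.02767
DIC = [CO2*]/α₀ = 3.563×10^-5 / 0.02767 = 1.29 mmol/kg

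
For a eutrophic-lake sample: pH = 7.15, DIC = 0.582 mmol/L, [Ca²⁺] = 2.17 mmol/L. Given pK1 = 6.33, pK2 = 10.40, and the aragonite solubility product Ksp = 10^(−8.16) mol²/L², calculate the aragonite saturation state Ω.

α₂ = 1 / (1 + [H⁺]/K2 + [H⁺]²/(K1K2)) = 1 / (1 + 10^+3.25 + 10^+2.43)
   = 1 / (1 + 1778.3 + 269.15) = 1/2048.4 = 0.0004882
[CO3²⁻] = α₂ × DIC = 0.0004882 × 0.582 = 0.0002841 mmol/L = 0.2841 μmol/L
Ksp = 10^(−8.16) = 6.918×10^-9
Ω = [Ca²⁺][CO3²⁻]/Ksp = (2.17×10^-3)(2.841×10^-7) / 6.918×10^-9 = 0.0891

Ω = 0.0891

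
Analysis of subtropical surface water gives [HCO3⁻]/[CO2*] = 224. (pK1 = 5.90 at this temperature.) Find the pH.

pH = 8.25

From K1 = [H⁺][HCO3⁻]/[CO2*]:  pH = pK1 + log₁₀([HCO3⁻]/[CO2*])
log₁₀(224) = +2.350
pH = 5.90 + (+2.350) = 8.25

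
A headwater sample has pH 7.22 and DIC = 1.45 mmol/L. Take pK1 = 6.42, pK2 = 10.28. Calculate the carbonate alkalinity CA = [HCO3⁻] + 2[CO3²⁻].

CA = 1.25 mmol/L

CA = [HCO3⁻] + 2[CO3²⁻] = (α₁ + 2α₂)·DIC
At pH 7.22: [H⁺]/K1 = 10^-0.80 = 0.15849, K2/[H⁺] = 10^-3.06 = 0.00087096
α₁ = 1/(1 + 0.15849 + 0.00087096) = 1/1.1594 = 0.8625; α₂ = α₁·K2/[H⁺] = 0.0007512
α₁ + 2α₂ = 0.8640
CA = 0.8640 × 1.45 = 1.25 mmol/L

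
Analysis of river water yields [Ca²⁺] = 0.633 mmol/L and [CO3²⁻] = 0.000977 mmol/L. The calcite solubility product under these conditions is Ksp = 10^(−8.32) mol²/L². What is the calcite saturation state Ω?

Ksp = 10^(−8.32) = 4.786×10^-9
Ω = [Ca²⁺][CO3²⁻]/Ksp = (0.633×10^-3)(0.000977×10^-3) / 4.786×10^-9 = 0.129

Ω = 0.129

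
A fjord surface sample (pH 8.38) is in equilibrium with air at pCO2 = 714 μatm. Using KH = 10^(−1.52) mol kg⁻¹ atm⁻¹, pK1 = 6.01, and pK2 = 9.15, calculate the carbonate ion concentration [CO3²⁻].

[CO2*] = KH · pCO2 = 10^(−1.52) × 714×10^-6 = 2.156×10^-5 mol/kg
α₀ = 1/(1 + K1/[H⁺] + K1K2/[H⁺]²) = 1/(1 + 10^+2.37 + 10^+1.60) = 0.003633
DIC = [CO2*]/α₀ = 2.156×10^-5 / 0.003633 = 5.935 mmol/kg
[CO3²⁻] = α₂·DIC; α₂ = 0.1446, so [CO3²⁻] = 0.1446 × 5.935 = 0.858 mmol/kg

[CO3²⁻] = 0.858 mmol/kg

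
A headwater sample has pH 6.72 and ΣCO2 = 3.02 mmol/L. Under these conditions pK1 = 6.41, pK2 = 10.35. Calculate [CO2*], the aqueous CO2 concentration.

α₀ = 1 / (1 + K1/[H⁺] + K1K2/[H⁺]²) = 1 / (1 + 10^+0.31 + 10^-3.32)
   = 1 / (1 + 2.0417 + 0.00047863) = 1/3.0422 = 0.3287
[CO2*] = α₀ × DIC = 0.3287 × 3.02 = 0.993 mmol/L

[CO2*] = 0.993 mmol/L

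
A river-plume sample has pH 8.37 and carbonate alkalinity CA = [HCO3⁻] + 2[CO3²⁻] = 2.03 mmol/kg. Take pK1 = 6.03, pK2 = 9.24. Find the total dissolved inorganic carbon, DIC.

CA = [HCO3⁻] + 2[CO3²⁻] = (α₁ + 2α₂)·DIC
At pH 8.37: [H⁺]/K1 = 10^-2.34 = 0.0045709, K2/[H⁺] = 10^-0.87 = 0.13490
α₁ = 1/(1 + 0.0045709 + 0.13490) = 1/1.1395 = 0.8776; α₂ = α₁·K2/[H⁺] = 0.1184
α₁ + 2α₂ = 1.1144
DIC = CA / (α₁ + 2α₂) = 2.03 / 1.1144 = 1.82 mmol/kg

DIC = 1.82 mmol/kg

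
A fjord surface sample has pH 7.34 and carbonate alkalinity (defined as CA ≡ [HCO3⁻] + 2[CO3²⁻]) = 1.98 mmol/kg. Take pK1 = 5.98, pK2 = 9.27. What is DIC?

CA = [HCO3⁻] + 2[CO3²⁻] = (α₁ + 2α₂)·DIC
At pH 7.34: [H⁺]/K1 = 10^-1.36 = 0.043652, K2/[H⁺] = 10^-1.93 = 0.011749
α₁ = 1/(1 + 0.043652 + 0.011749) = 1/1.0554 = 0.9475; α₂ = α₁·K2/[H⁺] = 0.01113
α₁ + 2α₂ = 0.9698
DIC = CA / (α₁ + 2α₂) = 1.98 / 0.9698 = 2.04 mmol/kg

DIC = 2.04 mmol/kg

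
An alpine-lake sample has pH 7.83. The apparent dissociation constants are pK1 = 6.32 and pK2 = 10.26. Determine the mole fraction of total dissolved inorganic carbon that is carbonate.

α₂ = 1 / (1 + [H⁺]/K2 + [H⁺]²/(K1K2)) = 1 / (1 + 10^+2.43 + 10^+0.92)
   = 1 / (1 + 269.15 + 8.3176) = 1/278.47 = 0.003591

α₂ = 0.00359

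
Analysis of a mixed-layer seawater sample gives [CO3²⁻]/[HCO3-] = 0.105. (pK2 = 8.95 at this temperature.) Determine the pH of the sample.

pH = 7.97

From K2 = [H⁺][CO3²⁻]/[HCO3-]:  pH = pK2 + log₁₀([CO3²⁻]/[HCO3-])
log₁₀(0.105) = -0.979
pH = 8.95 + (-0.979) = 7.97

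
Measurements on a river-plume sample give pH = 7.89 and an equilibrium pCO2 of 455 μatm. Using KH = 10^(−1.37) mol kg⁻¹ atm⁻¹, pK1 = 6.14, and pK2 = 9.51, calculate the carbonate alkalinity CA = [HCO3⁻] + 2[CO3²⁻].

[CO2*] = KH · pCO2 = 10^(−1.37) × 455×10^-6 = 1.941×10^-5 mol/kg
α₀ = 1/(1 + K1/[H⁺] + K1K2/[H⁺]²) = 1/(1 + 10^+1.75 + 10^+0.13) = 0.01707
DIC = [CO2*]/α₀ = 1.941×10^-5 / 0.01707 = 1.137 mmol/kg
CA = (α₁ + 2α₂)·DIC = (0.9599 + 2×0.02303) × 1.137 = 1.14 mmol/kg

CA = 1.14 mmol/kg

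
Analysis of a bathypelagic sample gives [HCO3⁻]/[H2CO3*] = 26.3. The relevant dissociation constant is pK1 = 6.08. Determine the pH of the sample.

pH = 7.50

From K1 = [H⁺][HCO3⁻]/[H2CO3*]:  pH = pK1 + log₁₀([HCO3⁻]/[H2CO3*])
log₁₀(26.3) = +1.420
pH = 6.08 + (+1.420) = 7.50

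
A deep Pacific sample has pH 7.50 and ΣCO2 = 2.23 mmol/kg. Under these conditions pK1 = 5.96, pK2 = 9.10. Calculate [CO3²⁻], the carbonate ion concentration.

α₂ = 1 / (1 + [H⁺]/K2 + [H⁺]²/(K1K2)) = 1 / (1 + 10^+1.60 + 10^+0.06)
   = 1 / (1 + 39.811 + 1.1482) = 1/41.959 = 0.02383
[CO3²⁻] = α₂ × DIC = 0.02383 × 2.23 = 0.0531 mmol/kg

[CO3²⁻] = 0.0531 mmol/kg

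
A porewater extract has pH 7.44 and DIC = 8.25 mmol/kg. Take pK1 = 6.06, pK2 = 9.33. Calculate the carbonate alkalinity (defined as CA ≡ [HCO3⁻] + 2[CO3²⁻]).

CA = 8.02 mmol/kg

CA = [HCO3⁻] + 2[CO3²⁻] = (α₁ + 2α₂)·DIC
At pH 7.44: [H⁺]/K1 = 10^-1.38 = 0.041687, K2/[H⁺] = 10^-1.89 = 0.012882
α₁ = 1/(1 + 0.041687 + 0.012882) = 1/1.0546 = 0.9483; α₂ = α₁·K2/[H⁺] = 0.01222
α₁ + 2α₂ = 0.9727
CA = 0.9727 × 8.25 = 8.02 mmol/kg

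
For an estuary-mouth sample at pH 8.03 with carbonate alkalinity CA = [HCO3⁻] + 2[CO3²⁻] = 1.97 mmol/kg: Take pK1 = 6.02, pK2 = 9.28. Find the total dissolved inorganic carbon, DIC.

CA = [HCO3⁻] + 2[CO3²⁻] = (α₁ + 2α₂)·DIC
At pH 8.03: [H⁺]/K1 = 10^-2.01 = 0.0097724, K2/[H⁺] = 10^-1.25 = 0.056234
α₁ = 1/(1 + 0.0097724 + 0.056234) = 1/1.0660 = 0.9381; α₂ = α₁·K2/[H⁺] = 0.05275
α₁ + 2α₂ = 1.0436
DIC = CA / (α₁ + 2α₂) = 1.97 / 1.0436 = 1.89 mmol/kg

DIC = 1.89 mmol/kg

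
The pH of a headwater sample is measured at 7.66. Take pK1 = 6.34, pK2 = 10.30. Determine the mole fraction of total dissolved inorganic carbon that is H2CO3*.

α₀ = 1 / (1 + K1/[H⁺] + K1K2/[H⁺]²) = 1 / (1 + 10^+1.32 + 10^-1.32)
   = 1 / (1 + 20.893 + 0.047863) = 1/21.941 = 0.04558

α₀ = 0.0456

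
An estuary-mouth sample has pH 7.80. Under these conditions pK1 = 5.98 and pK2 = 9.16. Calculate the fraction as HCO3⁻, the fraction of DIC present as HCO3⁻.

α₁ = 1 / (1 + [H⁺]/K1 + K2/[H⁺]) = 1 / (1 + 10^-1.82 + 10^-1.36)
   = 1 / (1 + 0.015136 + 0.043652) = 1/1.0588 = 0.9445

α₁ = 0.944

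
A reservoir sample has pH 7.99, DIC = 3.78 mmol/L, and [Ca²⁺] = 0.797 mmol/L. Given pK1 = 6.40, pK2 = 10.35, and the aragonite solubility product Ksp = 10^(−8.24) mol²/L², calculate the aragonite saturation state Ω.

α₂ = 1 / (1 + [H⁺]/K2 + [H⁺]²/(K1K2)) = 1 / (1 + 10^+2.36 + 10^+0.77)
   = 1 / (1 + 229.09 + 5.8884) = 1/235.98 = 0.004238
[CO3²⁻] = α₂ × DIC = 0.004238 × 3.78 = 0.01602 mmol/L = 16.02 μmol/L
Ksp = 10^(−8.24) = 5.754×10^-9
Ω = [Ca²⁺][CO3²⁻]/Ksp = (0.797×10^-3)(1.602×10^-5) / 5.754×10^-9 = 2.22

Ω = 2.22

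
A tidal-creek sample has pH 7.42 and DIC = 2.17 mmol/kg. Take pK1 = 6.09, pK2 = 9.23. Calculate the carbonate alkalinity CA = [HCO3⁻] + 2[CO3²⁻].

CA = [HCO3⁻] + 2[CO3²⁻] = (α₁ + 2α₂)·DIC
At pH 7.42: [H⁺]/K1 = 10^-1.33 = 0.046774, K2/[H⁺] = 10^-1.81 = 0.015488
α₁ = 1/(1 + 0.046774 + 0.015488) = 1/1.0623 = 0.9414; α₂ = α₁·K2/[H⁺] = 0.01458
α₁ + 2α₂ = 0.9705
CA = 0.9705 × 2.17 = 2.11 mmol/kg

CA = 2.11 mmol/kg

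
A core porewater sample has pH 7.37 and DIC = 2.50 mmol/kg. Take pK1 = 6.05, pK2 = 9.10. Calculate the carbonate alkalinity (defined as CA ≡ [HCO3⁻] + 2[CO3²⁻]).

CA = [HCO3⁻] + 2[CO3²⁻] = (α₁ + 2α₂)·DIC
At pH 7.37: [H⁺]/K1 = 10^-1.32 = 0.047863, K2/[H⁺] = 10^-1.73 = 0.018621
α₁ = 1/(1 + 0.047863 + 0.018621) = 1/1.0665 = 0.9377; α₂ = α₁·K2/[H⁺] = 0.01746
α₁ + 2α₂ = 0.9726
CA = 0.9726 × 2.50 = 2.43 mmol/kg

CA = 2.43 mmol/kg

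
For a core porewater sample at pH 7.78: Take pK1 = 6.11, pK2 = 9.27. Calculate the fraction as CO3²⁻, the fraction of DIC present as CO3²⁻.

α₂ = 1 / (1 + [H⁺]/K2 + [H⁺]²/(K1K2)) = 1 / (1 + 10^+1.49 + 10^-0.18)
   = 1 / (1 + 30.903 + 0.66069) = 1/32.564 = 0.03071

α₂ = 0.0307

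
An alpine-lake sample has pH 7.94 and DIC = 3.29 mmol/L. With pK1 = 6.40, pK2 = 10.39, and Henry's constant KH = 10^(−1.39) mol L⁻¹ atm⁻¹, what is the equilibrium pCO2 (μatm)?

pCO2 = 2260 μatm

α₀ = 1 / (1 + K1/[H⁺] + K1K2/[H⁺]²) = 1 / (1 + 10^+1.54 + 10^-0.91)
   = 1 / (1 + 34.674 + 0.12303) = 1/35.797 = 0.02794
[CO2*] = α₀ × DIC = 0.02794 × 3.29 = 0.09191 mmol/L
pCO2 = [CO2*]/KH = 9.191×10^-5 / 4.074×10^-2 = 2260 μatm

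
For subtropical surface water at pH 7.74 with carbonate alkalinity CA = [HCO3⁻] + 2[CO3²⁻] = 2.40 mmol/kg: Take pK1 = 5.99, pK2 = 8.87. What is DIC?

DIC = 2.28 mmol/kg

CA = [HCO3⁻] + 2[CO3²⁻] = (α₁ + 2α₂)·DIC
At pH 7.74: [H⁺]/K1 = 10^-1.75 = 0.017783, K2/[H⁺] = 10^-1.13 = 0.074131
α₁ = 1/(1 + 0.017783 + 0.074131) = 1/1.0919 = 0.9158; α₂ = α₁·K2/[H⁺] = 0.06789
α₁ + 2α₂ = 1.0516
DIC = CA / (α₁ + 2α₂) = 2.40 / 1.0516 = 2.28 mmol/kg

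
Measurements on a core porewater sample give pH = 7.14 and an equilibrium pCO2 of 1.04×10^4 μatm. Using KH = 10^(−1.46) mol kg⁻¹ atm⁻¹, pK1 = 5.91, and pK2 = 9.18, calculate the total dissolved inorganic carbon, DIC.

[CO2*] = KH · pCO2 = 10^(−1.46) × 1.04×10^4×10^-6 = 3.606×10^-4 mol/kg
α₀ = 1/(1 + K1/[H⁺] + K1K2/[H⁺]²) = 1/(1 + 10^+1.23 + 10^-0.81) = 0.05513
DIC = [CO2*]/α₀ = 3.606×10^-4 / 0.05513 = 6.54 mmol/kg

DIC = 6.54 mmol/kg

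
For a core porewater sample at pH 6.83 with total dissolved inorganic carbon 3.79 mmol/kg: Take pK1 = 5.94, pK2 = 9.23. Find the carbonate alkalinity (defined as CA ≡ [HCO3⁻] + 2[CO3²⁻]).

CA = 3.37 mmol/kg

CA = [HCO3⁻] + 2[CO3²⁻] = (α₁ + 2α₂)·DIC
At pH 6.83: [H⁺]/K1 = 10^-0.89 = 0.12882, K2/[H⁺] = 10^-2.40 = 0.0039811
α₁ = 1/(1 + 0.12882 + 0.0039811) = 1/1.1328 = 0.8828; α₂ = α₁·K2/[H⁺] = 0.003514
α₁ + 2α₂ = 0.8898
CA = 0.8898 × 3.79 = 3.37 mmol/kg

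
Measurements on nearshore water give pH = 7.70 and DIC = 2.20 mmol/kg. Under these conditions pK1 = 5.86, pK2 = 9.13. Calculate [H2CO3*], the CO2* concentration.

[CO2*] = 0.0302 mmol/kg

α₀ = 1 / (1 + K1/[H⁺] + K1K2/[H⁺]²) = 1 / (1 + 10^+1.84 + 10^+0.41)
   = 1 / (1 + 69.183 + 2.5704) = 1/72.753 = 0.01375
[CO2*] = α₀ × DIC = 0.01375 × 2.20 = 0.0302 mmol/kg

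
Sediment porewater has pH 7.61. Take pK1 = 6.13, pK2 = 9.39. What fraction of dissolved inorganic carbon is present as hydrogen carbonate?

α₁ = 1 / (1 + [H⁺]/K1 + K2/[H⁺]) = 1 / (1 + 10^-1.48 + 10^-1.78)
   = 1 / (1 + 0.033113 + 0.016596) = 1/1.0497 = 0.9526

α₁ = 0.953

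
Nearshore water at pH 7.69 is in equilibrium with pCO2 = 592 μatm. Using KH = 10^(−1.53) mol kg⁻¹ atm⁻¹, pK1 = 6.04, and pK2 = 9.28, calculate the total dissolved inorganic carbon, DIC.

[CO2*] = KH · pCO2 = 10^(−1.53) × 592×10^-6 = 1.747×10^-5 mol/kg
α₀ = 1/(1 + K1/[H⁺] + K1K2/[H⁺]²) = 1/(1 + 10^+1.65 + 10^+0.06) = 0.02136
DIC = [CO2*]/α₀ = 1.747×10^-5 / 0.02136 = 0.818 mmol/kg

DIC = 0.818 mmol/kg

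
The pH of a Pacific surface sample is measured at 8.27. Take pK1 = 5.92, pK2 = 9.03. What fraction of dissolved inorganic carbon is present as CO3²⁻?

α₂ = 0.147

α₂ = 1 / (1 + [H⁺]/K2 + [H⁺]²/(K1K2)) = 1 / (1 + 10^+0.76 + 10^-1.59)
   = 1 / (1 + 5.7544 + 0.025704) = 1/6.7801 = 0.1475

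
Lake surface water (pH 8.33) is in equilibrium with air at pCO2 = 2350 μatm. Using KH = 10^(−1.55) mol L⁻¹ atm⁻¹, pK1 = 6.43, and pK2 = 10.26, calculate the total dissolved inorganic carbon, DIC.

[CO2*] = KH · pCO2 = 10^(−1.55) × 2350×10^-6 = 6.623×10^-5 mol/L
α₀ = 1/(1 + K1/[H⁺] + K1K2/[H⁺]²) = 1/(1 + 10^+1.90 + 10^-0.03) = 0.01229
DIC = [CO2*]/α₀ = 6.623×10^-5 / 0.01229 = 5.39 mmol/L

DIC = 5.39 mmol/L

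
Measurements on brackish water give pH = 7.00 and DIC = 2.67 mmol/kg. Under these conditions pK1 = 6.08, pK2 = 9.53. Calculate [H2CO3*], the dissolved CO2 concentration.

[CO2*] = 0.286 mmol/kg

α₀ = 1 / (1 + K1/[H⁺] + K1K2/[H⁺]²) = 1 / (1 + 10^+0.92 + 10^-1.61)
   = 1 / (1 + 8.3176 + 0.024547) = 1/9.3422 = 0.1070
[CO2*] = α₀ × DIC = 0.1070 × 2.67 = 0.286 mmol/kg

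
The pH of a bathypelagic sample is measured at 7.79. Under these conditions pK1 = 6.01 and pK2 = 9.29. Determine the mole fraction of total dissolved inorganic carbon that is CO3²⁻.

α₂ = 0.0302

α₂ = 1 / (1 + [H⁺]/K2 + [H⁺]²/(K1K2)) = 1 / (1 + 10^+1.50 + 10^-0.28)
   = 1 / (1 + 31.623 + 0.52481) = 1/33.148 = 0.03017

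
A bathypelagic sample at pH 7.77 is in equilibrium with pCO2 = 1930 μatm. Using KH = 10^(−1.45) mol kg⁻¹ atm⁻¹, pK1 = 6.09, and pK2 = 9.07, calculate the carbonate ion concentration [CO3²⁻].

[CO2*] = KH · pCO2 = 10^(−1.45) × 1930×10^-6 = 6.848×10^-5 mol/kg
α₀ = 1/(1 + K1/[H⁺] + K1K2/[H⁺]²) = 1/(1 + 10^+1.68 + 10^+0.38) = 0.01951
DIC = [CO2*]/α₀ = 6.848×10^-5 / 0.01951 = 3.510 mmol/kg
[CO3²⁻] = α₂·DIC; α₂ = 0.04680, so [CO3²⁻] = 0.04680 × 3.510 = 0.164 mmol/kg

[CO3²⁻] = 0.164 mmol/kg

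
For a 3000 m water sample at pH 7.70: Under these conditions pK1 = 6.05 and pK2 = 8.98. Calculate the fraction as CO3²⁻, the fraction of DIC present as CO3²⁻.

α₂ = 1 / (1 + [H⁺]/K2 + [H⁺]²/(K1K2)) = 1 / (1 + 10^+1.28 + 10^-0.37)
   = 1 / (1 + 19.055 + 0.42658) = 1/20.481 = 0.04883

α₂ = 0.0488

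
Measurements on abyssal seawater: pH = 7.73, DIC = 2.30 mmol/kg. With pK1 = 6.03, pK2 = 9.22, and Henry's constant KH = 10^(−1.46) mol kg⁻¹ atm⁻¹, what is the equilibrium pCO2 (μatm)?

pCO2 = 1260 μatm

α₀ = 1 / (1 + K1/[H⁺] + K1K2/[H⁺]²) = 1 / (1 + 10^+1.70 + 10^+0.21)
   = 1 / (1 + 50.119 + 1.6218) = 1/52.741 = 0.01896
[CO2*] = α₀ × DIC = 0.01896 × 2.30 = 0.04361 mmol/kg
pCO2 = [CO2*]/KH = 4.361×10^-5 / 3.467×10^-2 = 1260 μatm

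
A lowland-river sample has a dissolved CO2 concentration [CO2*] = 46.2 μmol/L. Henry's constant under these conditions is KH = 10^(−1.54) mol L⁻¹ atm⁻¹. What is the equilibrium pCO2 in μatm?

pCO2 = 1600 μatm

KH = 10^(−1.54) = 2.884×10^-2 mol L⁻¹ atm⁻¹
pCO2 = [CO2*]/KH = 46.2×10^-6 / 2.884×10^-2 = 1.60×10^-3 atm = 1600 μatm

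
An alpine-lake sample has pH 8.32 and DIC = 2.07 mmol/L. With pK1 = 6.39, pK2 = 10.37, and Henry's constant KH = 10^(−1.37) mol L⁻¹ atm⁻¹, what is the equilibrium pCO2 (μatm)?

pCO2 = 559 μatm

α₀ = 1 / (1 + K1/[H⁺] + K1K2/[H⁺]²) = 1 / (1 + 10^+1.93 + 10^-0.12)
   = 1 / (1 + 85.114 + 0.75858) = 1/86.872 = 0.01151
[CO2*] = α₀ × DIC = 0.01151 × 2.07 = 0.02383 mmol/L
pCO2 = [CO2*]/KH = 2.383×10^-5 / 4.266×10^-2 = 559 μatm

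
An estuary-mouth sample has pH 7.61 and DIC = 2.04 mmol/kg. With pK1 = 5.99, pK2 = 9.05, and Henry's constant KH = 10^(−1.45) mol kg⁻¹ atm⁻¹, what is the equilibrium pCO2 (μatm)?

pCO2 = 1300 μatm

α₀ = 1 / (1 + K1/[H⁺] + K1K2/[H⁺]²) = 1 / (1 + 10^+1.62 + 10^+0.18)
   = 1 / (1 + 41.687 + 1.5136) = 1/44.200 = 0.02262
[CO2*] = α₀ × DIC = 0.02262 × 2.04 = 0.04615 mmol/kg
pCO2 = [CO2*]/KH = 4.615×10^-5 / 3.548×10^-2 = 1300 μatm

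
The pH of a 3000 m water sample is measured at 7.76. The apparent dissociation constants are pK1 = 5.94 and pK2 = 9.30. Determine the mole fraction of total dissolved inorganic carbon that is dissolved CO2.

α₀ = 0.0145

α₀ = 1 / (1 + K1/[H⁺] + K1K2/[H⁺]²) = 1 / (1 + 10^+1.82 + 10^+0.28)
   = 1 / (1 + 66.069 + 1.9055) = 1/68.975 = 0.01450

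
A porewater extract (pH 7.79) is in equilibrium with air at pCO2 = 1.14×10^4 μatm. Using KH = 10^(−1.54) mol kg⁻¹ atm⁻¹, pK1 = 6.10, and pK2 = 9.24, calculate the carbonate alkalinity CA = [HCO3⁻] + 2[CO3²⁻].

[CO2*] = KH · pCO2 = 10^(−1.54) × 1.14×10^4×10^-6 = 3.288×10^-4 mol/kg
α₀ = 1/(1 + K1/[H⁺] + K1K2/[H⁺]²) = 1/(1 + 10^+1.69 + 10^+0.24) = 0.01934
DIC = [CO2*]/α₀ = 3.288×10^-4 / 0.01934 = 17.00 mmol/kg
CA = (α₁ + 2α₂)·DIC = (0.9471 + 2×0.03360) × 17.00 = 17.2 mmol/kg

CA = 17.2 mmol/kg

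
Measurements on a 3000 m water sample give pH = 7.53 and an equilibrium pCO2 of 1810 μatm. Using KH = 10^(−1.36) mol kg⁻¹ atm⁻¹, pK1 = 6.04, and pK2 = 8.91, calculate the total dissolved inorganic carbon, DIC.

[CO2*] = KH · pCO2 = 10^(−1.36) × 1810×10^-6 = 7.901×10^-5 mol/kg
α₀ = 1/(1 + K1/[H⁺] + K1K2/[H⁺]²) = 1/(1 + 10^+1.49 + 10^+0.11) = 0.03013
DIC = [CO2*]/α₀ = 7.901×10^-5 / 0.03013 = 2.62 mmol/kg

DIC = 2.62 mmol/kg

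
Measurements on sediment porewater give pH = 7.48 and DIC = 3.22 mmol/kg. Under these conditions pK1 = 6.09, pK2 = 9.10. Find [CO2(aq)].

[CO2*] = 0.123 mmol/kg

α₀ = 1 / (1 + K1/[H⁺] + K1K2/[H⁺]²) = 1 / (1 + 10^+1.39 + 10^-0.23)
   = 1 / (1 + 24.547 + 0.58884) = 1/26.136 = 0.03826
[CO2*] = α₀ × DIC = 0.03826 × 3.22 = 0.123 mmol/kg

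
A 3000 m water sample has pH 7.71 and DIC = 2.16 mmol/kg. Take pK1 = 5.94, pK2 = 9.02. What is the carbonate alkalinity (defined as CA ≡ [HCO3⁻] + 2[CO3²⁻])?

CA = [HCO3⁻] + 2[CO3²⁻] = (α₁ + 2α₂)·DIC
At pH 7.71: [H⁺]/K1 = 10^-1.77 = 0.016982, K2/[H⁺] = 10^-1.31 = 0.048978
α₁ = 1/(1 + 0.016982 + 0.048978) = 1/1.0660 = 0.9381; α₂ = α₁·K2/[H⁺] = 0.04595
α₁ + 2α₂ = 1.0300
CA = 1.0300 × 2.16 = 2.22 mmol/kg

CA = 2.22 mmol/kg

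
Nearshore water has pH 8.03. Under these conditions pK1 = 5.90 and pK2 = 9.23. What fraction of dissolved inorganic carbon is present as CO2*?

α₀ = 0.00692

α₀ = 1 / (1 + K1/[H⁺] + K1K2/[H⁺]²) = 1 / (1 + 10^+2.13 + 10^+0.93)
   = 1 / (1 + 134.90 + 8.5114) = 1/144.41 = 0.006925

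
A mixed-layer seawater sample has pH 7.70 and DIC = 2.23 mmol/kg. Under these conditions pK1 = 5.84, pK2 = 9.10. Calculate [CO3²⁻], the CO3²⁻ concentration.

[CO3²⁻] = 0.0843 mmol/kg

α₂ = 1 / (1 + [H⁺]/K2 + [H⁺]²/(K1K2)) = 1 / (1 + 10^+1.40 + 10^-0.46)
   = 1 / (1 + 25.119 + 0.34674) = 1/26.466 = 0.03778
[CO3²⁻] = α₂ × DIC = 0.03778 × 2.23 = 0.0843 mmol/kg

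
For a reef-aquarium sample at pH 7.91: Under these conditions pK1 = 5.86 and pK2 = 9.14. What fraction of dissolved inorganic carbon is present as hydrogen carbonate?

α₁ = 0.937

α₁ = 1 / (1 + [H⁺]/K1 + K2/[H⁺]) = 1 / (1 + 10^-2.05 + 10^-1.23)
   = 1 / (1 + 0.0089125 + 0.058884) = 1/1.0678 = 0.9365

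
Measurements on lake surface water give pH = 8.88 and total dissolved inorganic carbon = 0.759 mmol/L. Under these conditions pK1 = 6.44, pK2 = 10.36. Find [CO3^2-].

[CO3²⁻] = 0.0242 mmol/L

α₂ = 1 / (1 + [H⁺]/K2 + [H⁺]²/(K1K2)) = 1 / (1 + 10^+1.48 + 10^-0.96)
   = 1 / (1 + 30.200 + 0.10965) = 1/31.309 = 0.03194
[CO3²⁻] = α₂ × DIC = 0.03194 × 0.759 = 0.0242 mmol/L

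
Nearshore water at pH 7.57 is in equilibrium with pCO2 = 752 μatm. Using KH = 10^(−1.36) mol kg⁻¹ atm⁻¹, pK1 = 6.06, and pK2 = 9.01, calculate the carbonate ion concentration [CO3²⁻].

[CO3²⁻] = 0.0386 mmol/kg

[CO2*] = KH · pCO2 = 10^(−1.36) × 752×10^-6 = 3.283×10^-5 mol/kg
α₀ = 1/(1 + K1/[H⁺] + K1K2/[H⁺]²) = 1/(1 + 10^+1.51 + 10^+0.07) = 0.02896
DIC = [CO2*]/α₀ = 3.283×10^-5 / 0.02896 = 1.134 mmol/kg
[CO3²⁻] = α₂·DIC; α₂ = 0.03402, so [CO3²⁻] = 0.03402 × 1.134 = 0.0386 mmol/kg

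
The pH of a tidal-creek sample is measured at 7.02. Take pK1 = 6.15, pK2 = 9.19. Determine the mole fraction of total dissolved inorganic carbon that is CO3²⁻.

α₂ = 0.00592

α₂ = 1 / (1 + [H⁺]/K2 + [H⁺]²/(K1K2)) = 1 / (1 + 10^+2.17 + 10^+1.30)
   = 1 / (1 + 147.91 + 19.953) = 1/168.86 = 0.005922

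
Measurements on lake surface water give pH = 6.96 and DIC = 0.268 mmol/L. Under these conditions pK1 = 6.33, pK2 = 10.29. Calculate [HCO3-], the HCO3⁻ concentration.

α₁ = 1 / (1 + [H⁺]/K1 + K2/[H⁺]) = 1 / (1 + 10^-0.63 + 10^-3.33)
   = 1 / (1 + 0.23442 + 0.00046774) = 1/1.2349 = 0.8098
[HCO3⁻] = α₁ × DIC = 0.8098 × 0.268 = 0.217 mmol/L

[HCO3⁻] = 0.217 mmol/L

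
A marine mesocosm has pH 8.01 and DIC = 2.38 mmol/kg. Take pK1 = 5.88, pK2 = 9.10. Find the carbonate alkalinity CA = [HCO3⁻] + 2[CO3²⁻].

CA = [HCO3⁻] + 2[CO3²⁻] = (α₁ + 2α₂)·DIC
At pH 8.01: [H⁺]/K1 = 10^-2.13 = 0.0074131, K2/[H⁺] = 10^-1.09 = 0.081283
α₁ = 1/(1 + 0.0074131 + 0.081283) = 1/1.0887 = 0.9185; α₂ = α₁·K2/[H⁺] = 0.07466
α₁ + 2α₂ = 1.0679
CA = 1.0679 × 2.38 = 2.54 mmol/kg

CA = 2.54 mmol/kg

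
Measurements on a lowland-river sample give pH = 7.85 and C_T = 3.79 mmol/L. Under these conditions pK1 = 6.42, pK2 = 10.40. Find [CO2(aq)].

[CO2*] = 0.135 mmol/L

α₀ = 1 / (1 + K1/[H⁺] + K1K2/[H⁺]²) = 1 / (1 + 10^+1.43 + 10^-1.12)
   = 1 / (1 + 26.915 + 0.075858) = 1/27.991 = 0.03573
[CO2*] = α₀ × DIC = 0.03573 × 3.79 = 0.135 mmol/L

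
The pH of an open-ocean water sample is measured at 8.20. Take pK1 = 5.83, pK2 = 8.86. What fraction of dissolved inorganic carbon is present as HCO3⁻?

α₁ = 1 / (1 + [H⁺]/K1 + K2/[H⁺]) = 1 / (1 + 10^-2.37 + 10^-0.66)
   = 1 / (1 + 0.0042658 + 0.21878) = 1/1.2230 = 0.8176

α₁ = 0.818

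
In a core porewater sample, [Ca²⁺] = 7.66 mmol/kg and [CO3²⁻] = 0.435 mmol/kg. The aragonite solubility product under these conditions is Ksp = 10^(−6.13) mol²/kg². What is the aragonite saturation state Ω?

Ksp = 10^(−6.13) = 7.413×10^-7
Ω = [Ca²⁺][CO3²⁻]/Ksp = (7.66×10^-3)(0.435×10^-3) / 7.413×10^-7 = 4.49

Ω = 4.49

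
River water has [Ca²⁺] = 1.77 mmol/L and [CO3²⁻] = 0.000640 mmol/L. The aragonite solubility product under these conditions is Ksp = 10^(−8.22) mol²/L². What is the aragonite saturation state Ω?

Ω = 0.188

Ksp = 10^(−8.22) = 6.026×10^-9
Ω = [Ca²⁺][CO3²⁻]/Ksp = (1.77×10^-3)(0.000640×10^-3) / 6.026×10^-9 = 0.188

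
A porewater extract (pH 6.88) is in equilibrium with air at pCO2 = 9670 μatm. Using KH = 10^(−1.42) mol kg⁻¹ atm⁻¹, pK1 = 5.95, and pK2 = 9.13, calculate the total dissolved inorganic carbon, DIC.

[CO2*] = KH · pCO2 = 10^(−1.42) × 9670×10^-6 = 3.676×10^-4 mol/kg
α₀ = 1/(1 + K1/[H⁺] + K1K2/[H⁺]²) = 1/(1 + 10^+0.93 + 10^-1.32) = 0.1046
DIC = [CO2*]/α₀ = 3.676×10^-4 / 0.1046 = 3.51 mmol/kg

DIC = 3.51 mmol/kg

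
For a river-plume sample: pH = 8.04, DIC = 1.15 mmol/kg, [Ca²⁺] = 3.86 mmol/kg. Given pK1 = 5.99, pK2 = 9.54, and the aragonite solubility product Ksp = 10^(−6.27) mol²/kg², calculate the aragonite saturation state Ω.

Ω = 0.251

α₂ = 1 / (1 + [H⁺]/K2 + [H⁺]²/(K1K2)) = 1 / (1 + 10^+1.50 + 10^-0.55)
   = 1 / (1 + 31.623 + 0.28184) = 1/32.905 = 0.03039
[CO3²⁻] = α₂ × DIC = 0.03039 × 1.15 = 0.03495 mmol/kg
Ksp = 10^(−6.27) = 5.370×10^-7
Ω = [Ca²⁺][CO3²⁻]/Ksp = (3.86×10^-3)(3.495×10^-5) / 5.370×10^-7 = 0.251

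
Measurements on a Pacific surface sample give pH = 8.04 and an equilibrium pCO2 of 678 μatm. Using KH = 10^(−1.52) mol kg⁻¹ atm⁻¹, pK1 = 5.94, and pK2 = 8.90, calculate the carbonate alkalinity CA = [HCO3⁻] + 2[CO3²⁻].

CA = 3.29 mmol/kg

[CO2*] = KH · pCO2 = 10^(−1.52) × 678×10^-6 = 2.048×10^-5 mol/kg
α₀ = 1/(1 + K1/[H⁺] + K1K2/[H⁺]²) = 1/(1 + 10^+2.10 + 10^+1.24) = 0.006931
DIC = [CO2*]/α₀ = 2.048×10^-5 / 0.006931 = 2.954 mmol/kg
CA = (α₁ + 2α₂)·DIC = (0.8726 + 2×0.1205) × 2.954 = 3.29 mmol/kg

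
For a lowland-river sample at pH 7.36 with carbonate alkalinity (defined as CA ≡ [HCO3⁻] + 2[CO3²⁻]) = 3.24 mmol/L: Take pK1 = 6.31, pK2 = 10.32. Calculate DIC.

CA = [HCO3⁻] + 2[CO3²⁻] = (α₁ + 2α₂)·DIC
At pH 7.36: [H⁺]/K1 = 10^-1.05 = 0.089125, K2/[H⁺] = 10^-2.96 = 0.0010965
α₁ = 1/(1 + 0.089125 + 0.0010965) = 1/1.0902 = 0.9172; α₂ = α₁·K2/[H⁺] = 0.001006
α₁ + 2α₂ = 0.9193
DIC = CA / (α₁ + 2α₂) = 3.24 / 0.9193 = 3.52 mmol/L

DIC = 3.52 mmol/L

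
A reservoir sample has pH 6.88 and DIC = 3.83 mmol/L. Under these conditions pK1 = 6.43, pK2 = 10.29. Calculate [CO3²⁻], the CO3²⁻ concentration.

α₂ = 1 / (1 + [H⁺]/K2 + [H⁺]²/(K1K2)) = 1 / (1 + 10^+3.41 + 10^+2.96)
   = 1 / (1 + 2570.4 + 912.01) = 1/3483.4 = 0.0002871
[CO3²⁻] = α₂ × DIC = 0.0002871 × 3.83 = 0.00110 mmol/L = 1.10 μmol/L

[CO3²⁻] = 1.10 μmol/L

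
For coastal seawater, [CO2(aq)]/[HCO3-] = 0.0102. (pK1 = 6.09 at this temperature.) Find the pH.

pH = 8.08

From K1 = [H⁺][HCO3-]/[CO2(aq)]:  pH = pK1 − log₁₀([CO2(aq)]/[HCO3-])
log₁₀(0.0102) = -1.991
pH = 6.09 − (-1.991) = 8.08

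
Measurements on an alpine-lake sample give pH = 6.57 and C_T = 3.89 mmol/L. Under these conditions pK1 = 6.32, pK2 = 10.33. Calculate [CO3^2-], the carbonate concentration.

[CO3²⁻] = 0.433 μmol/L

α₂ = 1 / (1 + [H⁺]/K2 + [H⁺]²/(K1K2)) = 1 / (1 + 10^+3.76 + 10^+3.51)
   = 1 / (1 + 5754.4 + 3235.9) = 1/8991.3 = 0.0001112
[CO3²⁻] = α₂ × DIC = 0.0001112 × 3.89 = 0.000433 mmol/L = 0.433 μmol/L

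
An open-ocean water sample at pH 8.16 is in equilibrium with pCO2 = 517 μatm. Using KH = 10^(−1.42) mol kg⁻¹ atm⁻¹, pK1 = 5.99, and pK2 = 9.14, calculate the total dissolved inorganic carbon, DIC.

[CO2*] = KH · pCO2 = 10^(−1.42) × 517×10^-6 = 1.966×10^-5 mol/kg
α₀ = 1/(1 + K1/[H⁺] + K1K2/[H⁺]²) = 1/(1 + 10^+2.17 + 10^+1.19) = 0.006083
DIC = [CO2*]/α₀ = 1.966×10^-5 / 0.006083 = 3.23 mmol/kg

DIC = 3.23 mmol/kg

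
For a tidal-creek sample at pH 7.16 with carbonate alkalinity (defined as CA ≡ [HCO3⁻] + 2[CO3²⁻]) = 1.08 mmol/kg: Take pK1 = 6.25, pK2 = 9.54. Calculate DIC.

CA = [HCO3⁻] + 2[CO3²⁻] = (α₁ + 2α₂)·DIC
At pH 7.16: [H⁺]/K1 = 10^-0.91 = 0.12303, K2/[H⁺] = 10^-2.38 = 0.0041687
α₁ = 1/(1 + 0.12303 + 0.0041687) = 1/1.1272 = 0.8872; α₂ = α₁·K2/[H⁺] = 0.003698
α₁ + 2α₂ = 0.8946
DIC = CA / (α₁ + 2α₂) = 1.08 / 0.8946 = 1.21 mmol/kg

DIC = 1.21 mmol/kg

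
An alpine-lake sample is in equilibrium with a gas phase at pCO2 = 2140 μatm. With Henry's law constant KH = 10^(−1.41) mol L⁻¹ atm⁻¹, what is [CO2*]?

KH = 10^(−1.41) = 3.890×10^-2 mol L⁻¹ atm⁻¹
[CO2*] = KH · pCO2 = 3.890×10^-2 × 2140×10^-6 atm = 8.33×10^-5 mol/L

[CO2*] = 83.3 μmol/L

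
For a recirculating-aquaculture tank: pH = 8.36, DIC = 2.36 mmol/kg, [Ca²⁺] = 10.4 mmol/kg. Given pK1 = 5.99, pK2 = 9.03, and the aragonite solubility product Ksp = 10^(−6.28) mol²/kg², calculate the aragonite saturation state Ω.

α₂ = 1 / (1 + [H⁺]/K2 + [H⁺]²/(K1K2)) = 1 / (1 + 10^+0.67 + 10^-1.70)
   = 1 / (1 + 4.6774 + 0.019953) = 1/5.6973 = 0.1755
[CO3²⁻] = α₂ × DIC = 0.1755 × 2.36 = 0.4142 mmol/kg
Ksp = 10^(−6.28) = 5.248×10^-7
Ω = [Ca²⁺][CO3²⁻]/Ksp = (10.4×10^-3)(4.142×10^-4) / 5.248×10^-7 = 8.21

Ω = 8.21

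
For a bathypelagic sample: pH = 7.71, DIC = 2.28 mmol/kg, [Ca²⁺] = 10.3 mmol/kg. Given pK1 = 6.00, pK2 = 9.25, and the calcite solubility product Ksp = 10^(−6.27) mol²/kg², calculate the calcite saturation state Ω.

Ω = 1.20

α₂ = 1 / (1 + [H⁺]/K2 + [H⁺]²/(K1K2)) = 1 / (1 + 10^+1.54 + 10^-0.17)
   = 1 / (1 + 34.674 + 0.67608) = 1/36.350 = 0.02751
[CO3²⁻] = α₂ × DIC = 0.02751 × 2.28 = 0.06272 mmol/kg
Ksp = 10^(−6.27) = 5.370×10^-7
Ω = [Ca²⁺][CO3²⁻]/Ksp = (10.3×10^-3)(6.272×10^-5) / 5.370×10^-7 = 1.20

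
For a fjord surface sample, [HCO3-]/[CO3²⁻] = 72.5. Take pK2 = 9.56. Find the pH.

From K2 = [H⁺][CO3²⁻]/[HCO3-]:  pH = pK2 − log₁₀([HCO3-]/[CO3²⁻])
log₁₀(72.5) = +1.860
pH = 9.56 − (+1.860) = 7.70

pH = 7.70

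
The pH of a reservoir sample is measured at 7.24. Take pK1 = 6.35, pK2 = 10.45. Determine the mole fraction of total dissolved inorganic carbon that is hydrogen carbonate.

α₁ = 0.885

α₁ = 1 / (1 + [H⁺]/K1 + K2/[H⁺]) = 1 / (1 + 10^-0.89 + 10^-3.21)
   = 1 / (1 + 0.12882 + 0.00061660) = 1/1.1294 = 0.8854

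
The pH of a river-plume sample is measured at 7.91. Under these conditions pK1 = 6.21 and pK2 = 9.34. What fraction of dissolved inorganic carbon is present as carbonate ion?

α₂ = 1 / (1 + [H⁺]/K2 + [H⁺]²/(K1K2)) = 1 / (1 + 10^+1.43 + 10^-0.27)
   = 1 / (1 + 26.915 + 0.53703) = 1/28.452 = 0.03515

α₂ = 0.0351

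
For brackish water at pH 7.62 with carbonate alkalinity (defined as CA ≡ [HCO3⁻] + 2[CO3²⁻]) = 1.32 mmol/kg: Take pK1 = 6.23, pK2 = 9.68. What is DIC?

DIC = 1.36 mmol/kg

CA = [HCO3⁻] + 2[CO3²⁻] = (α₁ + 2α₂)·DIC
At pH 7.62: [H⁺]/K1 = 10^-1.39 = 0.040738, K2/[H⁺] = 10^-2.06 = 0.0087096
α₁ = 1/(1 + 0.040738 + 0.0087096) = 1/1.0494 = 0.9529; α₂ = α₁·K2/[H⁺] = 0.008299
α₁ + 2α₂ = 0.9695
DIC = CA / (α₁ + 2α₂) = 1.32 / 0.9695 = 1.36 mmol/kg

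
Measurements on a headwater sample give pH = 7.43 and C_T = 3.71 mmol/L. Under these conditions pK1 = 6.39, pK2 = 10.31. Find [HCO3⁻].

α₁ = 1 / (1 + [H⁺]/K1 + K2/[H⁺]) = 1 / (1 + 10^-1.04 + 10^-2.88)
   = 1 / (1 + 0.091201 + 0.0013183) = 1/1.0925 = 0.9153
[HCO3⁻] = α₁ × DIC = 0.9153 × 3.71 = 3.40 mmol/L

[HCO3⁻] = 3.40 mmol/L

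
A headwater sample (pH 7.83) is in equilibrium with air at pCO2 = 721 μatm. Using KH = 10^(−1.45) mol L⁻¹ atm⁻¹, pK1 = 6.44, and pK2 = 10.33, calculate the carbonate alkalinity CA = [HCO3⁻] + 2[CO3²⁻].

[CO2*] = KH · pCO2 = 10^(−1.45) × 721×10^-6 = 2.558×10^-5 mol/L
α₀ = 1/(1 + K1/[H⁺] + K1K2/[H⁺]²) = 1/(1 + 10^+1.39 + 10^-1.11) = 0.03902
DIC = [CO2*]/α₀ = 2.558×10^-5 / 0.03902 = 0.6555 mmol/L
CA = (α₁ + 2α₂)·DIC = (0.9579 + 2×0.003029) × 0.6555 = 0.632 mmol/L

CA = 0.632 mmol/L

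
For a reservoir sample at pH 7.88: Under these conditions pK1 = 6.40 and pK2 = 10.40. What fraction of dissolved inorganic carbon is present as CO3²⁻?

α₂ = 0.00291

α₂ = 1 / (1 + [H⁺]/K2 + [H⁺]²/(K1K2)) = 1 / (1 + 10^+2.52 + 10^+1.04)
   = 1 / (1 + 331.13 + 10.965) = 1/343.10 = 0.002915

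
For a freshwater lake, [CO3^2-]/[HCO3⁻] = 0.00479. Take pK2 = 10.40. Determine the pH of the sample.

pH = 8.08

From K2 = [H⁺][CO3^2-]/[HCO3⁻]:  pH = pK2 + log₁₀([CO3^2-]/[HCO3⁻])
log₁₀(0.00479) = -2.320
pH = 10.40 + (-2.320) = 8.08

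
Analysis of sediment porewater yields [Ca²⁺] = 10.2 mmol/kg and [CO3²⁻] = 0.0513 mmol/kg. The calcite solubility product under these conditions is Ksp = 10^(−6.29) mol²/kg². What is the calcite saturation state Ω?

Ksp = 10^(−6.29) = 5.129×10^-7
Ω = [Ca²⁺][CO3²⁻]/Ksp = (10.2×10^-3)(0.0513×10^-3) / 5.129×10^-7 = 1.02

Ω = 1.02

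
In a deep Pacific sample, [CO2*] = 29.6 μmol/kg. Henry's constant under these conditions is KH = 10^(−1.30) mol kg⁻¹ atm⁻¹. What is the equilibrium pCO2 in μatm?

KH = 10^(−1.30) = 5.012×10^-2 mol kg⁻¹ atm⁻¹
pCO2 = [CO2*]/KH = 29.6×10^-6 / 5.012×10^-2 = 5.91×10^-4 atm = 591 μatm

pCO2 = 591 μatm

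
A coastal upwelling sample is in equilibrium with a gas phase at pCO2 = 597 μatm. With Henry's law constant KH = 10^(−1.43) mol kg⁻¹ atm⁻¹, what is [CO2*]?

[CO2*] = 22.2 μmol/kg

KH = 10^(−1.43) = 3.715×10^-2 mol kg⁻¹ atm⁻¹
[CO2*] = KH · pCO2 = 3.715×10^-2 × 597×10^-6 atm = 2.22×10^-5 mol/kg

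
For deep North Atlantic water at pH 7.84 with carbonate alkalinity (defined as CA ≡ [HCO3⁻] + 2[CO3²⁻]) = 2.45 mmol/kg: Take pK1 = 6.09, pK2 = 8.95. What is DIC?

CA = [HCO3⁻] + 2[CO3²⁻] = (α₁ + 2α₂)·DIC
At pH 7.84: [H⁺]/K1 = 10^-1.75 = 0.017783, K2/[H⁺] = 10^-1.11 = 0.077625
α₁ = 1/(1 + 0.017783 + 0.077625) = 1/1.0954 = 0.9129; α₂ = α₁·K2/[H⁺] = 0.07086
α₁ + 2α₂ = 1.0546
DIC = CA / (α₁ + 2α₂) = 2.45 / 1.0546 = 2.32 mmol/kg

DIC = 2.32 mmol/kg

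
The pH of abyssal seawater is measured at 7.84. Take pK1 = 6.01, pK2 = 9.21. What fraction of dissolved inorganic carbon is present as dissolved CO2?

α₀ = 0.0140

α₀ = 1 / (1 + K1/[H⁺] + K1K2/[H⁺]²) = 1 / (1 + 10^+1.83 + 10^+0.46)
   = 1 / (1 + 67.608 + 2.8840) = 1/71.492 = 0.01399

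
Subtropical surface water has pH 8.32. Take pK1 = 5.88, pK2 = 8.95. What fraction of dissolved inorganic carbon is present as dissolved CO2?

α₀ = 0.00293

α₀ = 1 / (1 + K1/[H⁺] + K1K2/[H⁺]²) = 1 / (1 + 10^+2.44 + 10^+1.81)
   = 1 / (1 + 275.42 + 64.565) = 1/340.99 = 0.002933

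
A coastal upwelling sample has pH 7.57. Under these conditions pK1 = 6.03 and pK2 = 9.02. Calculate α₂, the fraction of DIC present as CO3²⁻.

α₂ = 1 / (1 + [H⁺]/K2 + [H⁺]²/(K1K2)) = 1 / (1 + 10^+1.45 + 10^-0.09)
   = 1 / (1 + 28.184 + 0.81283) = 1/29.997 = 0.03334

α₂ = 0.0333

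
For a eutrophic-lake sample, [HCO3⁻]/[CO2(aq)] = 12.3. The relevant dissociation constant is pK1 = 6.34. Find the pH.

pH = 7.43

From K1 = [H⁺][HCO3⁻]/[CO2(aq)]:  pH = pK1 + log₁₀([HCO3⁻]/[CO2(aq)])
log₁₀(12.3) = +1.090
pH = 6.34 + (+1.090) = 7.43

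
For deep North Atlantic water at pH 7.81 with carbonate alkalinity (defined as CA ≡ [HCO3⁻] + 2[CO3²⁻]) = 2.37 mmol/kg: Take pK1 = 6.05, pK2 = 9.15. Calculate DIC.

DIC = 2.31 mmol/kg

CA = [HCO3⁻] + 2[CO3²⁻] = (α₁ + 2α₂)·DIC
At pH 7.81: [H⁺]/K1 = 10^-1.76 = 0.017378, K2/[H⁺] = 10^-1.34 = 0.045709
α₁ = 1/(1 + 0.017378 + 0.045709) = 1/1.0631 = 0.9407; α₂ = α₁·K2/[H⁺] = 0.04300
α₁ + 2α₂ = 1.0266
DIC = CA / (α₁ + 2α₂) = 2.37 / 1.0266 = 2.31 mmol/kg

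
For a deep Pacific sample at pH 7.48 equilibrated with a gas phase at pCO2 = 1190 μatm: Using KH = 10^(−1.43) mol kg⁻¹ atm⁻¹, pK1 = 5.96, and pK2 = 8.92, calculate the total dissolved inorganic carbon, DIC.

[CO2*] = KH · pCO2 = 10^(−1.43) × 1190×10^-6 = 4.421×10^-5 mol/kg
α₀ = 1/(1 + K1/[H⁺] + K1K2/[H⁺]²) = 1/(1 + 10^+1.52 + 10^+0.08) = 0.02832
DIC = [CO2*]/α₀ = 4.421×10^-5 / 0.02832 = 1.56 mmol/kg

DIC = 1.56 mmol/kg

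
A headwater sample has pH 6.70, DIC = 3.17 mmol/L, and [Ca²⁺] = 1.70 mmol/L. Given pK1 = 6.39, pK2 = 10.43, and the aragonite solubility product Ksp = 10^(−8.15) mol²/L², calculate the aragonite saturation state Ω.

Ω = 0.0951

α₂ = 1 / (1 + [H⁺]/K2 + [H⁺]²/(K1K2)) = 1 / (1 + 10^+3.73 + 10^+3.42)
   = 1 / (1 + 5370.3 + 2630.3) = 1/8001.6 = 0.0001250
[CO3²⁻] = α₂ × DIC = 0.0001250 × 3.17 = 0.0003962 mmol/L = 0.3962 μmol/L
Ksp = 10^(−8.15) = 7.079×10^-9
Ω = [Ca²⁺][CO3²⁻]/Ksp = (1.70×10^-3)(3.962×10^-7) / 7.079×10^-9 = 0.0951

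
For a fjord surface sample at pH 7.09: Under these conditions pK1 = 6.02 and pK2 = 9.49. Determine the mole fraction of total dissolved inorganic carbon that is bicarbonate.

α₁ = 0.918

α₁ = 1 / (1 + [H⁺]/K1 + K2/[H⁺]) = 1 / (1 + 10^-1.07 + 10^-2.40)
   = 1 / (1 + 0.085114 + 0.0039811) = 1/1.0891 = 0.9182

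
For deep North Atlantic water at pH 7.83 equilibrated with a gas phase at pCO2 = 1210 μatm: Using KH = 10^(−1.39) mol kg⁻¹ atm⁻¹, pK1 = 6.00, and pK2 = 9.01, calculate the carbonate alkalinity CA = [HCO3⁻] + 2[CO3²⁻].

CA = 3.77 mmol/kg

[CO2*] = KH · pCO2 = 10^(−1.39) × 1210×10^-6 = 4.929×10^-5 mol/kg
α₀ = 1/(1 + K1/[H⁺] + K1K2/[H⁺]²) = 1/(1 + 10^+1.83 + 10^+0.65) = 0.01368
DIC = [CO2*]/α₀ = 4.929×10^-5 / 0.01368 = 3.602 mmol/kg
CA = (α₁ + 2α₂)·DIC = (0.9252 + 2×0.06113) × 3.602 = 3.77 mmol/kg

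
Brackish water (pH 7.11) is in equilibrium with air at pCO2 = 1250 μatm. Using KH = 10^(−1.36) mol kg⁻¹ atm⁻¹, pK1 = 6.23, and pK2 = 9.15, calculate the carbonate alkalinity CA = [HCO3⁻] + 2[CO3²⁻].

[CO2*] = KH · pCO2 = 10^(−1.36) × 1250×10^-6 = 5.456×10^-5 mol/kg
α₀ = 1/(1 + K1/[H⁺] + K1K2/[H⁺]²) = 1/(1 + 10^+0.88 + 10^-1.16) = 0.1155
DIC = [CO2*]/α₀ = 5.456×10^-5 / 0.1155 = 0.4723 mmol/kg
CA = (α₁ + 2α₂)·DIC = (0.8765 + 2×0.007993) × 0.4723 = 0.421 mmol/kg

CA = 0.421 mmol/kg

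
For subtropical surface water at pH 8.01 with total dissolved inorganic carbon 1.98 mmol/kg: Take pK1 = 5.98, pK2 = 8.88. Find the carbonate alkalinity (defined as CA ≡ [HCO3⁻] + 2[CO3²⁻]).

CA = [HCO3⁻] + 2[CO3²⁻] = (α₁ + 2α₂)·DIC
At pH 8.01: [H⁺]/K1 = 10^-2.03 = 0.0093325, K2/[H⁺] = 10^-0.87 = 0.13490
α₁ = 1/(1 + 0.0093325 + 0.13490) = 1/1.1442 = 0.8740; α₂ = α₁·K2/[H⁺] = 0.1179
α₁ + 2α₂ = 1.1097
CA = 1.1097 × 1.98 = 2.20 mmol/kg

CA = 2.20 mmol/kg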